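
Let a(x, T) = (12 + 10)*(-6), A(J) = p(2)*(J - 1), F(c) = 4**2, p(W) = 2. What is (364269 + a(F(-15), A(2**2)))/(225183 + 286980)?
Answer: 121379/170721 ≈ 0.71098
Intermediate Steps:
F(c) = 16
A(J) = -2 + 2*J (A(J) = 2*(J - 1) = 2*(-1 + J) = -2 + 2*J)
a(x, T) = -132 (a(x, T) = 22*(-6) = -132)
(364269 + a(F(-15), A(2**2)))/(225183 + 286980) = (364269 - 132)/(225183 + 286980) = 364137/512163 = 364137*(1/512163) = 121379/170721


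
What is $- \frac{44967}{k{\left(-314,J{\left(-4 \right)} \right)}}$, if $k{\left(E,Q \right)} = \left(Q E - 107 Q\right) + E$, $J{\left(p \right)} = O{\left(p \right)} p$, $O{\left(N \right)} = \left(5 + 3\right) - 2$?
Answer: $- \frac{44967}{9790} \approx -4.5932$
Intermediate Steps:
$O{\left(N \right)} = 6$ ($O{\left(N \right)} = 8 - 2 = 6$)
$J{\left(p \right)} = 6 p$
$k{\left(E,Q \right)} = E - 107 Q + E Q$ ($k{\left(E,Q \right)} = \left(E Q - 107 Q\right) + E = \left(- 107 Q + E Q\right) + E = E - 107 Q + E Q$)
$- \frac{44967}{k{\left(-314,J{\left(-4 \right)} \right)}} = - \frac{44967}{-314 - 107 \cdot 6 \left(-4\right) - 314 \cdot 6 \left(-4\right)} = - \frac{44967}{-314 - -2568 - -7536} = - \frac{44967}{-314 + 2568 + 7536} = - \frac{44967}{9790}$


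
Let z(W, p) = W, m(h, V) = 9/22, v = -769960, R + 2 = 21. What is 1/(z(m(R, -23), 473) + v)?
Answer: -22/16939111 ≈ -1.2988e-6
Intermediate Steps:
R = 19 (R = -2 + 21 = 19)
m(h, V) = 9/22 (m(h, V) = 9*(1/22) = 9/22)
1/(z(m(R, -23), 473) + v) = 1/(9/22 - 769960) = 1/(-16939111/22) = -22/16939111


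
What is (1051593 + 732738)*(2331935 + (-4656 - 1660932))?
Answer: 1188983608857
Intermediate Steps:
(1051593 + 732738)*(2331935 + (-4656 - 1660932)) = 1784331*(2331935 - 1665588) = 1784331*666347 = 1188983608857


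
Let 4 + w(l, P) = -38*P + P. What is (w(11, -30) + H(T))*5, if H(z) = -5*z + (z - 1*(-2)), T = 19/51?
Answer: 282160/51 ≈ 5532.5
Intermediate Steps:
w(l, P) = -4 - 37*P (w(l, P) = -4 + (-38*P + P) = -4 - 37*P)
T = 19/51 (T = 19*(1/51) = 19/51 ≈ 0.37255)
H(z) = 2 - 4*z (H(z) = -5*z + (z + 2) = -5*z + (2 + z) = 2 - 4*z)
(w(11, -30) + H(T))*5 = ((-4 - 37*(-30)) + (2 - 4*19/51))*5 = ((-4 + 1110) + (2 - 76/51))*5 = (1106 + 26/51)*5 = (56432/51)*5 = 282160/51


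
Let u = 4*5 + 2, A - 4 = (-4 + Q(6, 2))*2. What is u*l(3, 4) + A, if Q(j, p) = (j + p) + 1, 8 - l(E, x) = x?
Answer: 102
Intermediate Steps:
l(E, x) = 8 - x
Q(j, p) = 1 + j + p
A = 14 (A = 4 + (-4 + (1 + 6 + 2))*2 = 4 + (-4 + 9)*2 = 4 + 5*2 = 4 + 10 = 14)
u = 22 (u = 20 + 2 = 22)
u*l(3, 4) + A = 22*(8 - 1*4) + 14 = 22*(8 - 4) + 14 = 22*4 + 14 = 88 + 14 = 102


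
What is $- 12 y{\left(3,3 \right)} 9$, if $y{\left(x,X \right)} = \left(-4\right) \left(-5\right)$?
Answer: $-2160$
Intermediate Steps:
$y{\left(x,X \right)} = 20$
$- 12 y{\left(3,3 \right)} 9 = \left(-12\right) 20 \cdot 9 = \left(-240\right) 9 = -2160$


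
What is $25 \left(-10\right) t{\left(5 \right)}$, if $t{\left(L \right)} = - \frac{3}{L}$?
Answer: $150$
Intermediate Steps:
$25 \left(-10\right) t{\left(5 \right)} = 25 \left(-10\right) \left(- \frac{3}{5}\right) = - 250 \left(\left(-3\right) \frac{1}{5}\right) = \left(-250\right) \left(- \frac{3}{5}\right) = 150$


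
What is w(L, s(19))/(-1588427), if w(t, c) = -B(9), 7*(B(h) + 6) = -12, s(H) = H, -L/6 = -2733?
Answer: -54/11118989 ≈ -4.8566e-6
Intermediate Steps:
L = 16398 (L = -6*(-2733) = 16398)
B(h) = -54/7 (B(h) = -6 + (1/7)*(-12) = -6 - 12/7 = -54/7)
w(t, c) = 54/7 (w(t, c) = -1*(-54/7) = 54/7)
w(L, s(19))/(-1588427) = (54/7)/(-1588427) = (54/7)*(-1/1588427) = -54/11118989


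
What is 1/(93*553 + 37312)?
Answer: 1/88741 ≈ 1.1269e-5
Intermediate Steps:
1/(93*553 + 37312) = 1/(51429 + 37312) = 1/88741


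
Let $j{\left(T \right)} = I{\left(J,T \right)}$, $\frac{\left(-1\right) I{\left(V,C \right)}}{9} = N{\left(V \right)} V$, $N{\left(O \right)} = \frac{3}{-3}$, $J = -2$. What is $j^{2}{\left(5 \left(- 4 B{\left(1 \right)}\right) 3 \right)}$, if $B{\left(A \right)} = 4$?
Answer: $324$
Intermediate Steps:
$N{\left(O \right)} = -1$ ($N{\left(O \right)} = 3 \left(- \frac{1}{3}\right) = -1$)
$I{\left(V,C \right)} = 9 V$ ($I{\left(V,C \right)} = - 9 \left(- V\right) = 9 V$)
$j{\left(T \right)} = -18$ ($j{\left(T \right)} = 9 \left(-2\right) = -18$)
$j^{2}{\left(5 \left(- 4 B{\left(1 \right)}\right) 3 \right)} = \left(-18\right)^{2} = 324$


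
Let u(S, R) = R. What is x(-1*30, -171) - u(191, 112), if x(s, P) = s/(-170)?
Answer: -1901/17 ≈ -111.82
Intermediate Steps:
x(s, P) = -s/170 (x(s, P) = s*(-1/170) = -s/170)
x(-1*30, -171) - u(191, 112) = -(-1)*30/170 - 1*112 = -1/170*(-30) - 112 = 3/17 - 112 = -1901/17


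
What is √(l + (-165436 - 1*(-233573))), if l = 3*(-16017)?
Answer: 11*√166 ≈ 141.73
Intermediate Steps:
l = -48051
√(l + (-165436 - 1*(-233573))) = √(-48051 + (-165436 - 1*(-233573))) = √(-48051 + (-165436 + 233573)) = √(-48051 + 68137) = √20086 = 11*√166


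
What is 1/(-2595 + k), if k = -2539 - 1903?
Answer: -1/7037 ≈ -0.00014211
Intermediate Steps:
k = -4442
1/(-2595 + k) = 1/(-2595 - 4442) = 1/(-7037) = -1/7037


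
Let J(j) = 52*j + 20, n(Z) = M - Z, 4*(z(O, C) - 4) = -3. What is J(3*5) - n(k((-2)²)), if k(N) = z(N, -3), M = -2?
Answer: 3221/4 ≈ 805.25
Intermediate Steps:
z(O, C) = 13/4 (z(O, C) = 4 + (¼)*(-3) = 4 - ¾ = 13/4)
k(N) = 13/4
n(Z) = -2 - Z
J(j) = 20 + 52*j
J(3*5) - n(k((-2)²)) = (20 + 52*(3*5)) - (-2 - 1*13/4) = (20 + 52*15) - (-2 - 13/4) = (20 + 780) - 1*(-21/4) = 800 + 21/4 = 3221/4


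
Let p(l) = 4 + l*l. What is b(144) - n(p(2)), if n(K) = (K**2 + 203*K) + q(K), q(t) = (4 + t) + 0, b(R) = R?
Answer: -1556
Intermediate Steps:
p(l) = 4 + l**2
q(t) = 4 + t
n(K) = 4 + K**2 + 204*K (n(K) = (K**2 + 203*K) + (4 + K) = 4 + K**2 + 204*K)
b(144) - n(p(2)) = 144 - (4 + (4 + 2**2)**2 + 204*(4 + 2**2)) = 144 - (4 + (4 + 4)**2 + 204*(4 + 4)) = 144 - (4 + 8**2 + 204*8) = 144 - (4 + 64 + 1632) = 144 - 1*1700 = 144 - 1700 = -1556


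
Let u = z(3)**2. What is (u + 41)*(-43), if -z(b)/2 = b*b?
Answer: -15695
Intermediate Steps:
z(b) = -2*b**2 (z(b) = -2*b*b = -2*b**2)
u = 324 (u = (-2*3**2)**2 = (-2*9)**2 = (-18)**2 = 324)
(u + 41)*(-43) = (324 + 41)*(-43) = 365*(-43) = -15695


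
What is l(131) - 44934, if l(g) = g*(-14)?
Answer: -46768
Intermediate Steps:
l(g) = -14*g
l(131) - 44934 = -14*131 - 44934 = -1834 - 44934 = -46768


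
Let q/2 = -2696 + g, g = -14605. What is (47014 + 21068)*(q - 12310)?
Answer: -3193862784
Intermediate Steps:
q = -34602 (q = 2*(-2696 - 14605) = 2*(-17301) = -34602)
(47014 + 21068)*(q - 12310) = (47014 + 21068)*(-34602 - 12310) = 68082*(-46912) = -3193862784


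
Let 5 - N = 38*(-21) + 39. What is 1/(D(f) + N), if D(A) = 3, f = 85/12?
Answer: 1/767 ≈ 0.0013038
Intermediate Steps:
N = 764 (N = 5 - (38*(-21) + 39) = 5 - (-798 + 39) = 5 - 1*(-759) = 5 + 759 = 764)
f = 85/12 (f = 85*(1/12) = 85/12 ≈ 7.0833)
1/(D(f) + N) = 1/(3 + 764) = 1/767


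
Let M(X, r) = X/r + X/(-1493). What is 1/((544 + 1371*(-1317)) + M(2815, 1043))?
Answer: -1557199/2810841031787 ≈ -5.5400e-7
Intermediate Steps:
M(X, r) = -X/1493 + X/r (M(X, r) = X/r + X*(-1/1493) = X/r - X/1493 = -X/1493 + X/r)
1/((544 + 1371*(-1317)) + M(2815, 1043)) = 1/((544 + 1371*(-1317)) + (-1/1493*2815 + 2815/1043)) = 1/((544 - 1805607) + (-2815/1493 + 2815*(1/1043))) = 1/(-1805063 + (-2815/1493 + 2815/1043)) = 1/(-1805063 + 1266750/1557199) = 1/(-2810841031787/1557199) = -1557199/2810841031787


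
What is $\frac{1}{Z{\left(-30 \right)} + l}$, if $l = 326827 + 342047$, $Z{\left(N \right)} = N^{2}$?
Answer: $\frac{1}{669774} \approx 1.493 \cdot 10^{-6}$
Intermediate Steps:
$l = 668874$
$\frac{1}{Z{\left(-30 \right)} + l} = \frac{1}{\left(-30\right)^{2} + 668874} = \frac{1}{900 + 668874} = \frac{1}{669774}$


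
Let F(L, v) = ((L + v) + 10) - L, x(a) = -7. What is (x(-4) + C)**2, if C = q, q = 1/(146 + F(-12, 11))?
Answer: 1364224/27889 ≈ 48.916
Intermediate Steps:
F(L, v) = 10 + v (F(L, v) = (10 + L + v) - L = 10 + v)
q = 1/167 (q = 1/(146 + (10 + 11)) = 1/(146 + 21) = 1/167 ≈ 0.0059880)
C = 1/167 ≈ 0.0059880
(x(-4) + C)**2 = (-7 + 1/167)**2 = (-1168/167)**2 = 1364224/27889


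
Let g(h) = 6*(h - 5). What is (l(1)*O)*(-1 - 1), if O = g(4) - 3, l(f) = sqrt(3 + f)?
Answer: 36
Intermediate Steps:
g(h) = -30 + 6*h (g(h) = 6*(-5 + h) = -30 + 6*h)
O = -9 (O = (-30 + 6*4) - 3 = (-30 + 24) - 3 = -6 - 3 = -9)
(l(1)*O)*(-1 - 1) = (sqrt(3 + 1)*(-9))*(-1 - 1) = (sqrt(4)*(-9))*(-2) = (2*(-9))*(-2) = -18*(-2) = 36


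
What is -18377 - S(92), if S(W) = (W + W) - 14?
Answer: -18547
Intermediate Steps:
S(W) = -14 + 2*W (S(W) = 2*W - 14 = -14 + 2*W)
-18377 - S(92) = -18377 - (-14 + 2*92) = -18377 - (-14 + 184) = -18377 - 1*170 = -18377 - 170 = -18547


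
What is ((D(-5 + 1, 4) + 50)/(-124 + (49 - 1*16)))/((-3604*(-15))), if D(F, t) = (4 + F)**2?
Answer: -5/491946 ≈ -1.0164e-5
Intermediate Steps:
((D(-5 + 1, 4) + 50)/(-124 + (49 - 1*16)))/((-3604*(-15))) = (((4 + (-5 + 1))**2 + 50)/(-124 + (49 - 1*16)))/((-3604*(-15))) = (((4 - 4)**2 + 50)/(-124 + (49 - 16)))/54060 = ((0**2 + 50)/(-124 + 33))*(1/54060) = ((0 + 50)/(-91))*(1/54060) = -1/91*50*(1/54060) = -50/91*1/54060 = -5/491946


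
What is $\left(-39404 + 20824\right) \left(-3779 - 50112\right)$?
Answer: $1001294780$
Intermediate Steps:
$\left(-39404 + 20824\right) \left(-3779 - 50112\right) = \left(-18580\right) \left(-53891\right) = 1001294780$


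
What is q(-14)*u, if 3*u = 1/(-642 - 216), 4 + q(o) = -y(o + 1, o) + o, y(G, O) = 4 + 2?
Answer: 4/429 ≈ 0.0093240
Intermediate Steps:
y(G, O) = 6
q(o) = -10 + o (q(o) = -4 + (-1*6 + o) = -4 + (-6 + o) = -10 + o)
u = -1/2574 (u = 1/(3*(-642 - 216)) = (1/3)/(-858) = (1/3)*(-1/858) = -1/2574 ≈ -0.00038850)
q(-14)*u = (-10 - 14)*(-1/2574) = -24*(-1/2574) = 4/429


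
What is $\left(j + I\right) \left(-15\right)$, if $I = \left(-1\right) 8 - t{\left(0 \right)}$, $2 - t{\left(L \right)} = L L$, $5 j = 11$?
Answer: $117$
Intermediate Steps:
$j = \frac{11}{5}$ ($j = \frac{1}{5} \cdot 11 = \frac{11}{5} \approx 2.2$)
$t{\left(L \right)} = 2 - L^{2}$ ($t{\left(L \right)} = 2 - L L = 2 - L^{2}$)
$I = -10$ ($I = \left(-1\right) 8 - \left(2 - 0^{2}\right) = -8 - \left(2 - 0\right) = -8 - \left(2 + 0\right) = -8 - 2 = -10$)
$\left(j + I\right) \left(-15\right) = \left(\frac{11}{5} - 10\right) \left(-15\right) = \left(- \frac{39}{5}\right) \left(-15\right) = 117$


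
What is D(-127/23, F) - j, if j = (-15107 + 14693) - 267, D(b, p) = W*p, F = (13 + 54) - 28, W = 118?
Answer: 5283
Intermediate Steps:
F = 39 (F = 67 - 28 = 39)
D(b, p) = 118*p
j = -681 (j = -414 - 267 = -681)
D(-127/23, F) - j = 118*39 - 1*(-681) = 4602 + 681 = 5283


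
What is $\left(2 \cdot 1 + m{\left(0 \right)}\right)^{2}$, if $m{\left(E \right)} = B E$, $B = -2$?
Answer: $4$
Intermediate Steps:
$m{\left(E \right)} = - 2 E$
$\left(2 \cdot 1 + m{\left(0 \right)}\right)^{2} = \left(2 \cdot 1 - 0\right)^{2} = \left(2 + 0\right)^{2} = 2^{2} = 4$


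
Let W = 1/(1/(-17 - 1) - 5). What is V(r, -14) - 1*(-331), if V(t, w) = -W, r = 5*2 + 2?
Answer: 30139/91 ≈ 331.20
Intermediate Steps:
r = 12 (r = 10 + 2 = 12)
W = -18/91 (W = 1/(1/(-18) - 5) = 1/(-1/18 - 5) = 1/(-91/18) = -18/91 ≈ -0.19780)
V(t, w) = 18/91 (V(t, w) = -1*(-18/91) = 18/91)
V(r, -14) - 1*(-331) = 18/91 - 1*(-331) = 18/91 + 331 = 30139/91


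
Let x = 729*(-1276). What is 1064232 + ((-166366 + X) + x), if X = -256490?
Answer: -288828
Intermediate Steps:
x = -930204
1064232 + ((-166366 + X) + x) = 1064232 + ((-166366 - 256490) - 930204) = 1064232 + (-422856 - 930204) = 1064232 - 1353060 = -288828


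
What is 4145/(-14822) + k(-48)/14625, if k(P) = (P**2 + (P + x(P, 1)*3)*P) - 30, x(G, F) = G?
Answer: 7312277/14451450 ≈ 0.50599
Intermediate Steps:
k(P) = -30 + 5*P**2 (k(P) = (P**2 + (P + P*3)*P) - 30 = (P**2 + (P + 3*P)*P) - 30 = (P**2 + (4*P)*P) - 30 = (P**2 + 4*P**2) - 30 = 5*P**2 - 30 = -30 + 5*P**2)
4145/(-14822) + k(-48)/14625 = 4145/(-14822) + (-30 + 5*(-48)**2)/14625 = 4145*(-1/14822) + (-30 + 5*2304)*(1/14625) = -4145/14822 + (-30 + 11520)*(1/14625) = -4145/14822 + 11490*(1/14625) = -4145/14822 + 766/975 = 7312277/14451450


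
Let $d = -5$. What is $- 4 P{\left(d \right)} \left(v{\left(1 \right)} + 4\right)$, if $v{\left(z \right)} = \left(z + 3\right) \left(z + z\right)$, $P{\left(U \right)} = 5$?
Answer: $-240$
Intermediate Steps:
$v{\left(z \right)} = 2 z \left(3 + z\right)$ ($v{\left(z \right)} = \left(3 + z\right) 2 z = 2 z \left(3 + z\right)$)
$- 4 P{\left(d \right)} \left(v{\left(1 \right)} + 4\right) = - 4 \cdot 5 \left(2 \cdot 1 \left(3 + 1\right) + 4\right) = - 4 \cdot 5 \left(2 \cdot 1 \cdot 4 + 4\right) = - 4 \cdot 5 \left(8 + 4\right) = - 4 \cdot 5 \cdot 12 = \left(-4\right) 60 = -240$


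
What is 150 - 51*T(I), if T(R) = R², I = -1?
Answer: 99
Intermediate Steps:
150 - 51*T(I) = 150 - 51*(-1)² = 150 - 51*1 = 150 - 51 = 99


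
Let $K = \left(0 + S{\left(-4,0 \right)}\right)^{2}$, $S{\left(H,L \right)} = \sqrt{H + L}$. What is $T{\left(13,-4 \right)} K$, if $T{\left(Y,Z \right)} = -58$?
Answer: $232$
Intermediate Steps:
$K = -4$ ($K = \left(0 + \sqrt{-4 + 0}\right)^{2} = \left(0 + \sqrt{-4}\right)^{2} = \left(0 + 2 i\right)^{2} = \left(2 i\right)^{2} = -4$)
$T{\left(13,-4 \right)} K = \left(-58\right) \left(-4\right) = 232$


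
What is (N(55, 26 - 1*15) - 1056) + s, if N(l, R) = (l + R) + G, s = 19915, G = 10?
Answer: 18935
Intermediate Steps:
N(l, R) = 10 + R + l (N(l, R) = (l + R) + 10 = (R + l) + 10 = 10 + R + l)
(N(55, 26 - 1*15) - 1056) + s = ((10 + (26 - 1*15) + 55) - 1056) + 19915 = ((10 + (26 - 15) + 55) - 1056) + 19915 = ((10 + 11 + 55) - 1056) + 19915 = (76 - 1056) + 19915 = -980 + 19915 = 18935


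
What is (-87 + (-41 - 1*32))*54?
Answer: -8640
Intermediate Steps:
(-87 + (-41 - 1*32))*54 = (-87 + (-41 - 32))*54 = (-87 - 73)*54 = -160*54 = -8640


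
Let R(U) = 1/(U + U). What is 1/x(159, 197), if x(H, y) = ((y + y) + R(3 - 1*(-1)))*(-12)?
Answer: -2/9459 ≈ -0.00021144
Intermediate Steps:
R(U) = 1/(2*U)
x(H, y) = -3/2 - 24*y (x(H, y) = ((y + y) + 1/(2*(3 - 1*(-1))))*(-12) = (2*y + 1/(2*(3 + 1)))*(-12) = (2*y + (½)/4)*(-12) = (2*y + (½)*(¼))*(-12) = (2*y + ⅛)*(-12) = (⅛ + 2*y)*(-12) = -3/2 - 24*y)
1/x(159, 197) = 1/(-3/2 - 24*197) = 1/(-3/2 - 4728) = 1/(-9459/2) = -2/9459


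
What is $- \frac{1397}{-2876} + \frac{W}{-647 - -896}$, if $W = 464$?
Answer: $\frac{1682317}{716124} \approx 2.3492$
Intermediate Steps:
$- \frac{1397}{-2876} + \frac{W}{-647 - -896} = - \frac{1397}{-2876} + \frac{464}{-647 - -896} = \left(-1397\right) \left(- \frac{1}{2876}\right) + \frac{464}{-647 + 896} = \frac{1397}{2876} + \frac{464}{249} = \frac{1682317}{716124}$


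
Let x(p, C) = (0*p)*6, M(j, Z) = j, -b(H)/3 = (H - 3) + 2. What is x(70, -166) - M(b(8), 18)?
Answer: 21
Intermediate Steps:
b(H) = 3 - 3*H (b(H) = -3*((H - 3) + 2) = -3*((-3 + H) + 2) = -3*(-1 + H) = 3 - 3*H)
x(p, C) = 0 (x(p, C) = 0*6 = 0)
x(70, -166) - M(b(8), 18) = 0 - (3 - 3*8) = 0 - (3 - 24) = 0 - 1*(-21) = 0 + 21 = 21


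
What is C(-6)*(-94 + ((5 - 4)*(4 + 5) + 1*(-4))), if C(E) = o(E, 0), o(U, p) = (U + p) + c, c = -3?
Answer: 801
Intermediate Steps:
o(U, p) = -3 + U + p (o(U, p) = (U + p) - 3 = -3 + U + p)
C(E) = -3 + E (C(E) = -3 + E + 0 = -3 + E)
C(-6)*(-94 + ((5 - 4)*(4 + 5) + 1*(-4))) = (-3 - 6)*(-94 + ((5 - 4)*(4 + 5) + 1*(-4))) = -9*(-94 + (1*9 - 4)) = -9*(-94 + (9 - 4)) = -9*(-94 + 5) = -9*(-89) = 801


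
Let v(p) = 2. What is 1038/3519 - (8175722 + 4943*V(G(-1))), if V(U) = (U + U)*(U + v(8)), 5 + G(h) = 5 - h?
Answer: -9624910394/1173 ≈ -8.2054e+6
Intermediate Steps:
G(h) = -h (G(h) = -5 + (5 - h) = -h)
V(U) = 2*U*(2 + U) (V(U) = (U + U)*(U + 2) = (2*U)*(2 + U) = 2*U*(2 + U))
1038/3519 - (8175722 + 4943*V(G(-1))) = 1038/3519 - 4943/(1/(1654 + 2*(-1*(-1))*(2 - 1*(-1)))) = 1038*(1/3519) - 4943/(1/(1654 + 2*1*(2 + 1))) = 346/1173 - 4943/(1/(1654 + 2*1*3)) = 346/1173 - 4943/(1/(1654 + 6)) = 346/1173 - 4943/(1/1660) = 346/1173 - 4943/1/1660 = 346/1173 - 4943*1660 = 346/1173 - 8205380 = -9624910394/1173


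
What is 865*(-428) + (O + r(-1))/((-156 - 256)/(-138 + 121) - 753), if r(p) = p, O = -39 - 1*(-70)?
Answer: -4586656090/12389 ≈ -3.7022e+5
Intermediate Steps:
O = 31 (O = -39 + 70 = 31)
865*(-428) + (O + r(-1))/((-156 - 256)/(-138 + 121) - 753) = 865*(-428) + (31 - 1)/((-156 - 256)/(-138 + 121) - 753) = -370220 + 30/(-412/(-17) - 753) = -370220 + 30/(-412*(-1/17) - 753) = -370220 + 30/(412/17 - 753) = -370220 + 30/(-12389/17) = -370220 + 30*(-17/12389) = -370220 - 510/12389 = -4586656090/12389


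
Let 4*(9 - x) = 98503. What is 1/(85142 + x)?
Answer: 4/242101 ≈ 1.6522e-5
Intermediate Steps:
x = -98467/4 (x = 9 - 1/4*98503 = 9 - 98503/4 = -98467/4 ≈ -24617.)
1/(85142 + x) = 1/(85142 - 98467/4) = 1/(242101/4) = 4/242101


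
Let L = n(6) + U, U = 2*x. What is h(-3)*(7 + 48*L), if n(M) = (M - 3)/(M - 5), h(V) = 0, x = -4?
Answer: 0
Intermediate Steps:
U = -8 (U = 2*(-4) = -8)
n(M) = (-3 + M)/(-5 + M)
L = -5 (L = (-3 + 6)/(-5 + 6) - 8 = 3/1 - 8 = 1*3 - 8 = 3 - 8 = -5)
h(-3)*(7 + 48*L) = 0*(7 + 48*(-5)) = 0*(7 - 240) = 0*(-233) = 0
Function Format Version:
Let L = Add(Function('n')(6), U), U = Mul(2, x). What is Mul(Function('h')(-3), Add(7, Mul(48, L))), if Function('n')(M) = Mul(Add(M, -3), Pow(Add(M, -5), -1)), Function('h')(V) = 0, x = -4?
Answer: 0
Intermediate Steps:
U = -8 (U = Mul(2, -4) = -8)
Function('n')(M) = Mul(Pow(Add(-5, M), -1), Add(-3, M)) (Function('n')(M) = Mul(Add(-3, M), Pow(Add(-5, M), -1)) = Mul(Pow(Add(-5, M), -1), Add(-3, M)))
L = -5 (L = Add(Mul(Pow(Add(-5, 6), -1), Add(-3, 6)), -8) = Add(Mul(Pow(1, -1), 3), -8) = Add(Mul(1, 3), -8) = Add(3, -8) = -5)
Mul(Function('h')(-3), Add(7, Mul(48, L))) = Mul(0, Add(7, Mul(48, -5))) = Mul(0, Add(7, -240)) = Mul(0, -233) = 0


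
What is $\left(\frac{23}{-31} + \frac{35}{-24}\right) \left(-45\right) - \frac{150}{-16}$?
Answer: $\frac{3360}{31} \approx 108.39$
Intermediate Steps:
$\left(\frac{23}{-31} + \frac{35}{-24}\right) \left(-45\right) - \frac{150}{-16} = \left(23 \left(- \frac{1}{31}\right) + 35 \left(- \frac{1}{24}\right)\right) \left(-45\right) - - \frac{75}{8} = \left(- \frac{23}{31} - \frac{35}{24}\right) \left(-45\right) + \frac{75}{8} = \left(- \frac{1637}{744}\right) \left(-45\right) + \frac{75}{8} = \frac{24555}{248} + \frac{75}{8} = \frac{3360}{31}$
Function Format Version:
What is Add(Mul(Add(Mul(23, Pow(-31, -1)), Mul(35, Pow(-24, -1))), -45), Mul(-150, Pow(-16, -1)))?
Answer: Rational(3360, 31) ≈ 108.39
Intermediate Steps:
Add(Mul(Add(Mul(23, Pow(-31, -1)), Mul(35, Pow(-24, -1))), -45), Mul(-150, Pow(-16, -1))) = Add(Mul(Add(Mul(23, Rational(-1, 31)), Mul(35, Rational(-1, 24))), -45), Mul(-150, Rational(-1, 16))) = Add(Mul(Add(Rational(-23, 31), Rational(-35, 24)), -45), Rational(75, 8)) = Add(Mul(Rational(-1637, 744), -45), Rational(75, 8)) = Add(Rational(24555, 248), Rational(75, 8)) = Rational(3360, 31)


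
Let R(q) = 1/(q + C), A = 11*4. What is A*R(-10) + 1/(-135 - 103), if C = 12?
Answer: 5235/238 ≈ 21.996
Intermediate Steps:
A = 44
R(q) = 1/(12 + q) (R(q) = 1/(q + 12) = 1/(12 + q))
A*R(-10) + 1/(-135 - 103) = 44/(12 - 10) + 1/(-135 - 103) = 44/2 + 1/(-238) = 44*(½) - 1/238 = 22 - 1/238 = 5235/238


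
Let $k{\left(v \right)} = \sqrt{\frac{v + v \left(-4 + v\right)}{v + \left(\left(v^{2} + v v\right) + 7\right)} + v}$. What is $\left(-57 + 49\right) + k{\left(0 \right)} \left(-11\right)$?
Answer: $-8$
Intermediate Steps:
$k{\left(v \right)} = \sqrt{v + \frac{v + v \left(-4 + v\right)}{7 + v + 2 v^{2}}}$ ($k{\left(v \right)} = \sqrt{\frac{v + v \left(-4 + v\right)}{v + \left(\left(v^{2} + v^{2}\right) + 7\right)} + v} = \sqrt{\frac{v + v \left(-4 + v\right)}{v + \left(2 v^{2} + 7\right)} + v} = \sqrt{\frac{v + v \left(-4 + v\right)}{v + \left(7 + 2 v^{2}\right)} + v} = \sqrt{\frac{v + v \left(-4 + v\right)}{7 + v + 2 v^{2}} + v} = \sqrt{v + \frac{v + v \left(-4 + v\right)}{7 + v + 2 v^{2}}}$)
$\left(-57 + 49\right) + k{\left(0 \right)} \left(-11\right) = \left(-57 + 49\right) + \sqrt{2} \sqrt{\frac{0 \left(2 + 0 + 0^{2}\right)}{7 + 0 + 2 \cdot 0^{2}}} \left(-11\right) = -8 + \sqrt{2} \sqrt{\frac{0 \left(2 + 0 + 0\right)}{7 + 0 + 2 \cdot 0}} \left(-11\right) = -8 + \sqrt{2} \sqrt{0 \frac{1}{7 + 0 + 0} \cdot 2} \left(-11\right) = -8 + \sqrt{2} \sqrt{0 \cdot \frac{1}{7} \cdot 2} \left(-11\right) = -8 + \sqrt{2} \sqrt{0} \left(-11\right) = -8 + \sqrt{2} \cdot 0 \left(-11\right) = -8 + 0 \left(-11\right) = -8 + 0 = -8$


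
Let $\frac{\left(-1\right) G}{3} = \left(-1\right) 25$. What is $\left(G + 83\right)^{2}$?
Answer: $24964$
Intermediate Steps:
$G = 75$ ($G = - 3 \left(\left(-1\right) 25\right) = \left(-3\right) \left(-25\right) = 75$)
$\left(G + 83\right)^{2} = \left(75 + 83\right)^{2} = 158^{2} = 24964$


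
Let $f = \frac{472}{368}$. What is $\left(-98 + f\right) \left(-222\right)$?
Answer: $\frac{493839}{23} \approx 21471.0$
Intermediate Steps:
$f = \frac{59}{46}$ ($f = 472 \cdot \frac{1}{368} = \frac{59}{46} \approx 1.2826$)
$\left(-98 + f\right) \left(-222\right) = \left(-98 + \frac{59}{46}\right) \left(-222\right) = \left(- \frac{4449}{46}\right) \left(-222\right) = \frac{493839}{23}$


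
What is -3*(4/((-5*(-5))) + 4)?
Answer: -312/25 ≈ -12.480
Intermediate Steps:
-3*(4/((-5*(-5))) + 4) = -3*(4/25 + 4) = -3*104/25 = -312/25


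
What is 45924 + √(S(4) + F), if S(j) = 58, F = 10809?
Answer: 45924 + √10867 ≈ 46028.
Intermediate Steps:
45924 + √(S(4) + F) = 45924 + √(58 + 10809) = 45924 + √10867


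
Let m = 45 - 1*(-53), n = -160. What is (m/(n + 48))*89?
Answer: -623/8 ≈ -77.875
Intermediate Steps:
m = 98 (m = 45 + 53 = 98)
(m/(n + 48))*89 = (98/(-160 + 48))*89 = (98/(-112))*89 = (98*(-1/112))*89 = -7/8*89 = -623/8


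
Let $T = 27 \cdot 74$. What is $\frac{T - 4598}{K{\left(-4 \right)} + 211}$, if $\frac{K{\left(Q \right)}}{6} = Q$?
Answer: $- \frac{2600}{187} \approx -13.904$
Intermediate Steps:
$T = 1998$
$K{\left(Q \right)} = 6 Q$
$\frac{T - 4598}{K{\left(-4 \right)} + 211} = \frac{1998 - 4598}{6 \left(-4\right) + 211} = - \frac{2600}{-24 + 211} = - \frac{2600}{187}$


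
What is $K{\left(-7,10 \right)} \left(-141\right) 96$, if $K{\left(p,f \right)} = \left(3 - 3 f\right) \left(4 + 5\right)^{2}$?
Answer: $29603232$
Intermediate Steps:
$K{\left(p,f \right)} = 243 - 243 f$ ($K{\left(p,f \right)} = \left(3 - 3 f\right) 9^{2} = \left(3 - 3 f\right) 81 = 243 - 243 f$)
$K{\left(-7,10 \right)} \left(-141\right) 96 = \left(243 - 2430\right) \left(-141\right) 96 = \left(-2187\right) \left(-141\right) 96 = 308367 \cdot 96 = 29603232$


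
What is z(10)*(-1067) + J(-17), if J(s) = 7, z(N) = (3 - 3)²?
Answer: 7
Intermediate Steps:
z(N) = 0 (z(N) = 0² = 0)
z(10)*(-1067) + J(-17) = 0*(-1067) + 7 = 0 + 7 = 7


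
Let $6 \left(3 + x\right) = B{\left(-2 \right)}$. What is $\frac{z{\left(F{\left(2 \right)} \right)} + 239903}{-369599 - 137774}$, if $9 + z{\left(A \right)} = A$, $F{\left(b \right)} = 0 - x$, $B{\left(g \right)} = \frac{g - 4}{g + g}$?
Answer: $- \frac{959587}{2029492} \approx -0.47282$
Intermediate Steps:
$B{\left(g \right)} = \frac{-4 + g}{2 g}$
$x = - \frac{11}{4}$ ($x = -3 + \frac{\frac{1}{2} \frac{1}{-2} \left(-4 - 2\right)}{6} = -3 + \frac{\frac{1}{2} \left(- \frac{1}{2}\right) \left(-6\right)}{6} = -3 + \frac{1}{6} \cdot \frac{3}{2} = -3 + \frac{1}{4} = - \frac{11}{4} \approx -2.75$)
$F{\left(b \right)} = \frac{11}{4}$ ($F{\left(b \right)} = 0 - - \frac{11}{4} = 0 + \frac{11}{4} = \frac{11}{4}$)
$z{\left(A \right)} = -9 + A$
$\frac{z{\left(F{\left(2 \right)} \right)} + 239903}{-369599 - 137774} = \frac{\left(-9 + \frac{11}{4}\right) + 239903}{-369599 - 137774} = \frac{- \frac{25}{4} + 239903}{-507373} = \frac{959587}{4} \left(- \frac{1}{507373}\right) = - \frac{959587}{2029492}$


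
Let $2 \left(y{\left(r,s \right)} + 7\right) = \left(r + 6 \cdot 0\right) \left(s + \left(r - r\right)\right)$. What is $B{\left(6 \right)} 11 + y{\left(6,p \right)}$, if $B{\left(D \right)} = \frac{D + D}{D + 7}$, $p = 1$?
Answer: $\frac{80}{13} \approx 6.1538$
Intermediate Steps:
$B{\left(D \right)} = \frac{2 D}{7 + D}$
$y{\left(r,s \right)} = -7 + \frac{r s}{2}$ ($y{\left(r,s \right)} = -7 + \frac{\left(r + 6 \cdot 0\right) \left(s + \left(r - r\right)\right)}{2} = -7 + \frac{\left(r + 0\right) \left(s + 0\right)}{2} = -7 + \frac{r s}{2}$)
$B{\left(6 \right)} 11 + y{\left(6,p \right)} = 2 \cdot 6 \frac{1}{7 + 6} \cdot 11 - \left(7 - 3\right) = 2 \cdot 6 \cdot \frac{1}{13} \cdot 11 + \left(-7 + 3\right) = 2 \cdot 6 \cdot \frac{1}{13} \cdot 11 - 4 = \frac{12}{13} \cdot 11 - 4 = \frac{132}{13} - 4 = \frac{80}{13}$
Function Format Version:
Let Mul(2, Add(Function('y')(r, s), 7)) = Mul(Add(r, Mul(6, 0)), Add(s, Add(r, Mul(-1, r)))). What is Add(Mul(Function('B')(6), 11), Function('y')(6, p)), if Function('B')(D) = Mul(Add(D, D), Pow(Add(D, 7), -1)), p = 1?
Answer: Rational(80, 13) ≈ 6.1538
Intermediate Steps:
Function('B')(D) = Mul(2, D, Pow(Add(7, D), -1)) (Function('B')(D) = Mul(Mul(2, D), Pow(Add(7, D), -1)) = Mul(2, D, Pow(Add(7, D), -1)))
Function('y')(r, s) = Add(-7, Mul(Rational(1, 2), r, s)) (Function('y')(r, s) = Add(-7, Mul(Rational(1, 2), Mul(Add(r, Mul(6, 0)), Add(s, Add(r, Mul(-1, r)))))) = Add(-7, Mul(Rational(1, 2), Mul(Add(r, 0), Add(s, 0)))) = Add(-7, Mul(Rational(1, 2), Mul(r, s))) = Add(-7, Mul(Rational(1, 2), r, s)))
Add(Mul(Function('B')(6), 11), Function('y')(6, p)) = Add(Mul(Mul(2, 6, Pow(Add(7, 6), -1)), 11), Add(-7, Mul(Rational(1, 2), 6, 1))) = Add(Mul(Mul(2, 6, Pow(13, -1)), 11), Add(-7, 3)) = Add(Mul(Mul(2, 6, Rational(1, 13)), 11), -4) = Add(Mul(Rational(12, 13), 11), -4) = Add(Rational(132, 13), -4) = Rational(80, 13)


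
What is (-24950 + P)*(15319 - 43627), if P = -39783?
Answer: 1832461764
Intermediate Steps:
(-24950 + P)*(15319 - 43627) = (-24950 - 39783)*(15319 - 43627) = -64733*(-28308) = 1832461764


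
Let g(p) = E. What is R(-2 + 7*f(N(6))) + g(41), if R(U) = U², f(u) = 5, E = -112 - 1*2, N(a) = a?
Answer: 975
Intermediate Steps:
E = -114 (E = -112 - 2 = -114)
g(p) = -114
R(-2 + 7*f(N(6))) + g(41) = (-2 + 7*5)² - 114 = (-2 + 35)² - 114 = 33² - 114 = 1089 - 114 = 975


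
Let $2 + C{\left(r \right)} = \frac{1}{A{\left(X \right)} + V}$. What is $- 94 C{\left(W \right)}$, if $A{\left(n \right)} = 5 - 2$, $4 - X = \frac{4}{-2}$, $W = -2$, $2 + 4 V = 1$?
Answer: $\frac{1692}{11} \approx 153.82$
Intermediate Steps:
$V = - \frac{1}{4}$ ($V = - \frac{1}{2} + \frac{1}{4} \cdot 1 = - \frac{1}{2} + \frac{1}{4} = - \frac{1}{4} \approx -0.25$)
$X = 6$ ($X = 4 - \frac{4}{-2} = 4 - 4 \left(- \frac{1}{2}\right) = 4 - -2 = 4 + 2 = 6$)
$A{\left(n \right)} = 3$
$C{\left(r \right)} = - \frac{18}{11}$ ($C{\left(r \right)} = -2 + \frac{1}{3 - \frac{1}{4}} = -2 + \frac{1}{\frac{11}{4}} = -2 + \frac{4}{11} = - \frac{18}{11}$)
$- 94 C{\left(W \right)} = \left(-94\right) \left(- \frac{18}{11}\right) = \frac{1692}{11}$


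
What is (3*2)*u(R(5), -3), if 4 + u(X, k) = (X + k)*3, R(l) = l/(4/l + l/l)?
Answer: -28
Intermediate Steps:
R(l) = l/(1 + 4/l) (R(l) = l/(4/l + 1) = l/(1 + 4/l))
u(X, k) = -4 + 3*X + 3*k (u(X, k) = -4 + (X + k)*3 = -4 + (3*X + 3*k) = -4 + 3*X + 3*k)
(3*2)*u(R(5), -3) = (3*2)*(-4 + 3*(5²/(4 + 5)) + 3*(-3)) = 6*(-4 + 3*(25/9) - 9) = 6*(-4 + 25/3 - 9) = 6*(-14/3) = -28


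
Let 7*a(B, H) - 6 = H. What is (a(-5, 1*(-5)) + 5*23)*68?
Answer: 54808/7 ≈ 7829.7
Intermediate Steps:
a(B, H) = 6/7 + H/7
(a(-5, 1*(-5)) + 5*23)*68 = ((6/7 + (1*(-5))/7) + 5*23)*68 = ((6/7 + (⅐)*(-5)) + 115)*68 = ((6/7 - 5/7) + 115)*68 = (⅐ + 115)*68 = (806/7)*68 = 54808/7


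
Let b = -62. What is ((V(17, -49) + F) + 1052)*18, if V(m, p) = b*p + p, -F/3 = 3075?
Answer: -93312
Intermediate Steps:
F = -9225 (F = -3*3075 = -9225)
V(m, p) = -61*p (V(m, p) = -62*p + p = -61*p)
((V(17, -49) + F) + 1052)*18 = ((-61*(-49) - 9225) + 1052)*18 = ((2989 - 9225) + 1052)*18 = (-6236 + 1052)*18 = -5184*18 = -93312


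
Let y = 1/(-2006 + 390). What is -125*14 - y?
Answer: -2827999/1616 ≈ -1750.0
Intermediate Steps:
y = -1/1616 (y = 1/(-1616) = -1/1616 ≈ -0.00061881)
-125*14 - y = -125*14 - 1*(-1/1616) = -1750 + 1/1616 = -2827999/1616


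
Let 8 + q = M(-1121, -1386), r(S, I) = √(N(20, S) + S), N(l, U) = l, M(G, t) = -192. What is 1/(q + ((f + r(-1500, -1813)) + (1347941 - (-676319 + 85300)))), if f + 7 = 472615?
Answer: 301421/726836954113 - I*√370/2907347816452 ≈ 4.147e-7 - 6.6161e-12*I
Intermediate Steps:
f = 472608 (f = -7 + 472615 = 472608)
r(S, I) = √(20 + S)
q = -200 (q = -8 - 192 = -200)
1/(q + ((f + r(-1500, -1813)) + (1347941 - (-676319 + 85300)))) = 1/(-200 + ((472608 + √(20 - 1500)) + (1347941 - (-676319 + 85300)))) = 1/(-200 + ((472608 + √(-1480)) + (1347941 - 1*(-591019)))) = 1/(-200 + ((472608 + 2*I*√370) + (1347941 + 591019))) = 1/(-200 + ((472608 + 2*I*√370) + 1938960)) = 1/(-200 + (2411568 + 2*I*√370)) = 1/(2411368 + 2*I*√370)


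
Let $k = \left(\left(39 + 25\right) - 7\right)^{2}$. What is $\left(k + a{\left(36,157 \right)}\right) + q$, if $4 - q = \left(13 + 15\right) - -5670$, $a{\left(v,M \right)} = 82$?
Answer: $-2363$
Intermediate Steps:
$q = -5694$ ($q = 4 - \left(\left(13 + 15\right) - -5670\right) = 4 - \left(28 + 5670\right) = 4 - 5698 = -5694$)
$k = 3249$ ($k = \left(64 - 7\right)^{2} = 57^{2} = 3249$)
$\left(k + a{\left(36,157 \right)}\right) + q = \left(3249 + 82\right) - 5694 = 3331 - 5694 = -2363$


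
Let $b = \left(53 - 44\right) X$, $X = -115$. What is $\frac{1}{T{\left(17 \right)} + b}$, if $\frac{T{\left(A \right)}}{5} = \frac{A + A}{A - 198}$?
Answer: $- \frac{181}{187505} \approx -0.00096531$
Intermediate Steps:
$T{\left(A \right)} = \frac{10 A}{-198 + A}$ ($T{\left(A \right)} = 5 \frac{A + A}{A - 198} = 5 \frac{2 A}{-198 + A} = \frac{10 A}{-198 + A}$)
$b = -1035$ ($b = \left(53 - 44\right) \left(-115\right) = 9 \left(-115\right) = -1035$)
$\frac{1}{T{\left(17 \right)} + b} = \frac{1}{10 \cdot 17 \frac{1}{-198 + 17} - 1035} = \frac{1}{10 \cdot 17 \frac{1}{-181} - 1035} = \frac{1}{10 \cdot 17 \left(- \frac{1}{181}\right) - 1035} = \frac{1}{- \frac{170}{181} - 1035} = \frac{1}{- \frac{187505}{181}} = - \frac{181}{187505}$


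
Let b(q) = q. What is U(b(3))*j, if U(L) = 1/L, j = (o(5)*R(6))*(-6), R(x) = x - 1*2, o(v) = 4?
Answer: -32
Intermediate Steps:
R(x) = -2 + x (R(x) = x - 2 = -2 + x)
j = -96 (j = (4*(-2 + 6))*(-6) = (4*4)*(-6) = 16*(-6) = -96)
U(b(3))*j = -96/3 = (1/3)*(-96) = -32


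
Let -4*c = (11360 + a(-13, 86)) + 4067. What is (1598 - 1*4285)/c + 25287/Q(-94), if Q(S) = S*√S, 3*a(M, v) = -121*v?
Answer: 32244/35875 + 25287*I*√94/8836 ≈ 0.89879 + 27.746*I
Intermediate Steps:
a(M, v) = -121*v/3 (a(M, v) = (-121*v)/3 = -121*v/3)
Q(S) = S^(3/2)
c = -35875/12 (c = -((11360 - 121/3*86) + 4067)/4 = -((11360 - 10406/3) + 4067)/4 = -(23674/3 + 4067)/4 = -¼*35875/3 = -35875/12 ≈ -2989.6)
(1598 - 1*4285)/c + 25287/Q(-94) = (1598 - 1*4285)/(-35875/12) + 25287/((-94)^(3/2)) = (1598 - 4285)*(-12/35875) + 25287/((-94*I*√94)) = -2687*(-12/35875) + 25287*(I*√94/8836) = 32244/35875 + 25287*I*√94/8836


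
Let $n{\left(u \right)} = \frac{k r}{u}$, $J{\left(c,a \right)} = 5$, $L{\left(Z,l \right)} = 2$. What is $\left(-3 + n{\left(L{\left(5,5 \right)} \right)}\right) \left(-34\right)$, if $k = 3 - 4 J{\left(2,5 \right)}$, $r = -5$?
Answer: $-1343$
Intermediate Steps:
$k = -17$ ($k = 3 - 20 = -17$)
$n{\left(u \right)} = \frac{85}{u}$ ($n{\left(u \right)} = \frac{\left(-17\right) \left(-5\right)}{u} = \frac{85}{u}$)
$\left(-3 + n{\left(L{\left(5,5 \right)} \right)}\right) \left(-34\right) = \left(-3 + \frac{85}{2}\right) \left(-34\right) = \frac{79}{2} \left(-34\right) = -1343$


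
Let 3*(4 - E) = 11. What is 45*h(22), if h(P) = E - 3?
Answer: -120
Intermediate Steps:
E = 1/3 (E = 4 - 1/3*11 = 4 - 11/3 = 1/3 ≈ 0.33333)
h(P) = -8/3 (h(P) = 1/3 - 3 = -8/3)
45*h(22) = 45*(-8/3) = -120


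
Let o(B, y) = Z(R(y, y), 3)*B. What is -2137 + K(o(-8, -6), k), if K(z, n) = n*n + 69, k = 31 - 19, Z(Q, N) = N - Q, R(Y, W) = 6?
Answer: -1924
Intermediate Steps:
o(B, y) = -3*B (o(B, y) = (3 - 1*6)*B = (3 - 6)*B = -3*B)
k = 12
K(z, n) = 69 + n² (K(z, n) = n² + 69 = 69 + n²)
-2137 + K(o(-8, -6), k) = -2137 + (69 + 12²) = -2137 + (69 + 144) = -2137 + 213 = -1924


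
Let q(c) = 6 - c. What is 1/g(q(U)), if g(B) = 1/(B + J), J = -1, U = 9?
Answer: -4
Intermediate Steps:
g(B) = 1/(-1 + B) (g(B) = 1/(B - 1) = 1/(-1 + B))
1/g(q(U)) = 1/(1/(-1 + (6 - 1*9))) = 1/(1/(-1 + (6 - 9))) = 1/(1/(-1 - 3)) = 1/(1/(-4)) = 1/(-¼) = -4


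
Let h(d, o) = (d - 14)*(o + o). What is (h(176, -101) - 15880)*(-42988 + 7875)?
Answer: 1706632252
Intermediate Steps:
h(d, o) = 2*o*(-14 + d) (h(d, o) = (-14 + d)*(2*o) = 2*o*(-14 + d))
(h(176, -101) - 15880)*(-42988 + 7875) = (2*(-101)*(-14 + 176) - 15880)*(-42988 + 7875) = (2*(-101)*162 - 15880)*(-35113) = (-32724 - 15880)*(-35113) = -48604*(-35113) = 1706632252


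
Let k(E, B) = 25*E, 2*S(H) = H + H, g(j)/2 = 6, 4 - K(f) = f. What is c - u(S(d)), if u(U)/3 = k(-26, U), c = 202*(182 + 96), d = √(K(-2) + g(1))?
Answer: 58106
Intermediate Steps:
K(f) = 4 - f
g(j) = 12 (g(j) = 2*6 = 12)
d = 3*√2 (d = √((4 - 1*(-2)) + 12) = √((4 + 2) + 12) = √(6 + 12) = √18 = 3*√2 ≈ 4.2426)
S(H) = H (S(H) = (H + H)/2 = (2*H)/2 = H)
c = 56156 (c = 202*278 = 56156)
u(U) = -1950 (u(U) = 3*(25*(-26)) = 3*(-650) = -1950)
c - u(S(d)) = 56156 - 1*(-1950) = 56156 + 1950 = 58106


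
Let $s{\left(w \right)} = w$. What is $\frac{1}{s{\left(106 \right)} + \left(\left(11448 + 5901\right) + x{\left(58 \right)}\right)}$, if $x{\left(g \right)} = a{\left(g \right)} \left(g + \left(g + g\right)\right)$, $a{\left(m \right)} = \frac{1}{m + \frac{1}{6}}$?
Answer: $\frac{349}{6092839} \approx 5.728 \cdot 10^{-5}$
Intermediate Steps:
$a{\left(m \right)} = \frac{1}{\frac{1}{6} + m}$ ($a{\left(m \right)} = \frac{1}{m + \frac{1}{6}} = \frac{1}{\frac{1}{6} + m}$)
$x{\left(g \right)} = \frac{18 g}{1 + 6 g}$ ($x{\left(g \right)} = \frac{6}{1 + 6 g} \left(g + \left(g + g\right)\right) = \frac{6}{1 + 6 g} \left(g + 2 g\right) = \frac{6}{1 + 6 g} 3 g = \frac{18 g}{1 + 6 g}$)
$\frac{1}{s{\left(106 \right)} + \left(\left(11448 + 5901\right) + x{\left(58 \right)}\right)} = \frac{1}{106 + \left(\left(11448 + 5901\right) + 18 \cdot 58 \frac{1}{1 + 6 \cdot 58}\right)} = \frac{1}{106 + \left(17349 + 18 \cdot 58 \frac{1}{1 + 348}\right)} = \frac{1}{106 + \left(17349 + 18 \cdot 58 \cdot \frac{1}{349}\right)} = \frac{1}{106 + \left(17349 + \frac{1044}{349}\right)} = \frac{1}{106 + \frac{6055845}{349}} = \frac{1}{\frac{6092839}{349}} = \frac{349}{6092839}$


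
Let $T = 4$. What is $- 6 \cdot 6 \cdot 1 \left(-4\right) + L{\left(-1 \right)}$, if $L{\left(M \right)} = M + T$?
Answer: $147$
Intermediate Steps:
$L{\left(M \right)} = 4 + M$ ($L{\left(M \right)} = M + 4 = 4 + M$)
$- 6 \cdot 6 \cdot 1 \left(-4\right) + L{\left(-1 \right)} = - 6 \cdot 6 \cdot 1 \left(-4\right) + \left(4 - 1\right) = - 6 \cdot 6 \left(-4\right) + 3 = \left(-6\right) \left(-24\right) + 3 = 144 + 3 = 147$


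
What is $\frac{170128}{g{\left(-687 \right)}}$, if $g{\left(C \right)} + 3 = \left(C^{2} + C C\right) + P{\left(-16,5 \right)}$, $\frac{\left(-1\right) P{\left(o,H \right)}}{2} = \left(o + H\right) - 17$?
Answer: $\frac{170128}{943991} \approx 0.18022$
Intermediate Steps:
$P{\left(o,H \right)} = 34 - 2 H - 2 o$ ($P{\left(o,H \right)} = - 2 \left(\left(o + H\right) - 17\right) = - 2 \left(\left(H + o\right) - 17\right) = - 2 \left(-17 + H + o\right) = 34 - 2 H - 2 o$)
$g{\left(C \right)} = 53 + 2 C^{2}$ ($g{\left(C \right)} = -3 - \left(-56 - C^{2} - C C\right) = -3 + \left(\left(C^{2} + C^{2}\right) + \left(34 - 10 + 32\right)\right) = -3 + \left(2 C^{2} + 56\right) = -3 + \left(56 + 2 C^{2}\right) = 53 + 2 C^{2}$)
$\frac{170128}{g{\left(-687 \right)}} = \frac{170128}{53 + 2 \left(-687\right)^{2}} = \frac{170128}{53 + 2 \cdot 471969} = \frac{170128}{53 + 943938} = \frac{170128}{943991}$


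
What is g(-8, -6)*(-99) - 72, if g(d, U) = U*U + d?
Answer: -2844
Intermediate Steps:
g(d, U) = d + U² (g(d, U) = U² + d = d + U²)
g(-8, -6)*(-99) - 72 = (-8 + (-6)²)*(-99) - 72 = (-8 + 36)*(-99) - 72 = 28*(-99) - 72 = -2772 - 72 = -2844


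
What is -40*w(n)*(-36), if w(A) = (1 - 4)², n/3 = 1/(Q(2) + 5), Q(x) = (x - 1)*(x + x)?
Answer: 12960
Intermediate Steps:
Q(x) = 2*x*(-1 + x) (Q(x) = (-1 + x)*(2*x) = 2*x*(-1 + x))
n = ⅓ (n = 3/(2*2*(-1 + 2) + 5) = 3/(2*2*1 + 5) = 3/(4 + 5) = 3/9 = 3*(⅑) = ⅓ ≈ 0.33333)
w(A) = 9 (w(A) = (-3)² = 9)
-40*w(n)*(-36) = -40*9*(-36) = -360*(-36) = 12960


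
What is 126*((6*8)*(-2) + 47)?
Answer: -6174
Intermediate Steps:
126*((6*8)*(-2) + 47) = 126*(48*(-2) + 47) = 126*(-96 + 47) = 126*(-49) = -6174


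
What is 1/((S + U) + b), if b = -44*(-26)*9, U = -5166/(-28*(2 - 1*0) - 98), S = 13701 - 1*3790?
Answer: 11/222646 ≈ 4.9406e-5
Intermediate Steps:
S = 9911 (S = 13701 - 3790 = 9911)
U = 369/11 (U = -5166/(-28*(2 + 0) - 98) = -5166/(-28*2 - 98) = -5166/(-56 - 98) = -5166/(-154) = -5166*(-1/154) = 369/11 ≈ 33.545)
b = 10296 (b = 1144*9 = 10296)
1/((S + U) + b) = 1/((9911 + 369/11) + 10296) = 1/(109390/11 + 10296) = 1/(222646/11) = 11/222646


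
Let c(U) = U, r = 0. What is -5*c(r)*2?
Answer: 0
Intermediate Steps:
-5*c(r)*2 = -5*0*2 = 0*2 = 0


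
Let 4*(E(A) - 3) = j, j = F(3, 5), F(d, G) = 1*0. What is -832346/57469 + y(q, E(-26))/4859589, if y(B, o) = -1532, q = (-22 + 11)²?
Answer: -4044947508302/279275720241 ≈ -14.484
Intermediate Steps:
F(d, G) = 0
j = 0
E(A) = 3 (E(A) = 3 + (¼)*0 = 3 + 0 = 3)
q = 121 (q = (-11)² = 121)
-832346/57469 + y(q, E(-26))/4859589 = -832346/57469 - 1532/4859589 = -4044947508302/279275720241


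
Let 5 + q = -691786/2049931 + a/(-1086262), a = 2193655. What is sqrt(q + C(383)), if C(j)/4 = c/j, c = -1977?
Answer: I*sqrt(20369112574107034493655184285702)/852849902654126 ≈ 5.2919*I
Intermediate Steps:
C(j) = -7908/j (C(j) = 4*(-1977/j) = -7908/j)
q = -16382112971347/2226762147922 (q = -5 + (-691786/2049931 + 2193655/(-1086262)) = -5 + (-691786*1/2049931 + 2193655*(-1/1086262)) = -5 + (-691786/2049931 - 2193655/1086262) = -5 - 5248302231737/2226762147922 = -16382112971347/2226762147922 ≈ -7.3569)
sqrt(q + C(383)) = sqrt(-16382112971347/2226762147922 - 7908/383) = sqrt(-23883584333793077/852849902654126) = I*sqrt(20369112574107034493655184285702)/852849902654126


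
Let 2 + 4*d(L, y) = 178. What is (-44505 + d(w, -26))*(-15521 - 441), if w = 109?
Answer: 709686482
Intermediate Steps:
d(L, y) = 44 (d(L, y) = -½ + (¼)*178 = -½ + 89/2 = 44)
(-44505 + d(w, -26))*(-15521 - 441) = (-44505 + 44)*(-15521 - 441) = -44461*(-15962) = 709686482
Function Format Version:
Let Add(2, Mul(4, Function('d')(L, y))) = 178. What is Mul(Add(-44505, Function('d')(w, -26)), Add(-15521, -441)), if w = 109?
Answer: 709686482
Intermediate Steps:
Function('d')(L, y) = 44 (Function('d')(L, y) = Add(Rational(-1, 2), Mul(Rational(1, 4), 178)) = Add(Rational(-1, 2), Rational(89, 2)) = 44)
Mul(Add(-44505, Function('d')(w, -26)), Add(-15521, -441)) = Mul(Add(-44505, 44), Add(-15521, -441)) = Mul(-44461, -15962) = 709686482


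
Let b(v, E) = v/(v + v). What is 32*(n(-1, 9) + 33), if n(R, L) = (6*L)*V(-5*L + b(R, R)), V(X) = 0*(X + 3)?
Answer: 1056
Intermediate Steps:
b(v, E) = 1/2 (b(v, E) = v/((2*v)) = (1/(2*v))*v = 1/2)
V(X) = 0 (V(X) = 0*(3 + X) = 0)
n(R, L) = 0 (n(R, L) = (6*L)*0 = 0)
32*(n(-1, 9) + 33) = 32*(0 + 33) = 32*33 = 1056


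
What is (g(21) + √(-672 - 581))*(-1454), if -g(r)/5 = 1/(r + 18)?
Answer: 7270/39 - 1454*I*√1253 ≈ 186.41 - 51468.0*I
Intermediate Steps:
g(r) = -5/(18 + r) (g(r) = -5/(r + 18) = -5/(18 + r))
(g(21) + √(-672 - 581))*(-1454) = (-5/(18 + 21) + √(-672 - 581))*(-1454) = (-5/39 + √(-1253))*(-1454) = (-5*1/39 + I*√1253)*(-1454) = (-5/39 + I*√1253)*(-1454) = 7270/39 - 1454*I*√1253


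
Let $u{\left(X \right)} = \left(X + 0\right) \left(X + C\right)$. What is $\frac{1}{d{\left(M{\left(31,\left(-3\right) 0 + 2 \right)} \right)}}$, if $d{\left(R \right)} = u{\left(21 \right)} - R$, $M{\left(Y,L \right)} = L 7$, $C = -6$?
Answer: $\frac{1}{301} \approx 0.0033223$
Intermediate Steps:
$u{\left(X \right)} = X \left(-6 + X\right)$ ($u{\left(X \right)} = \left(X + 0\right) \left(X - 6\right) = X \left(-6 + X\right)$)
$M{\left(Y,L \right)} = 7 L$
$d{\left(R \right)} = 315 - R$ ($d{\left(R \right)} = 21 \left(-6 + 21\right) - R = 21 \cdot 15 - R = 315 - R$)
$\frac{1}{d{\left(M{\left(31,\left(-3\right) 0 + 2 \right)} \right)}} = \frac{1}{315 - 7 \left(\left(-3\right) 0 + 2\right)} = \frac{1}{315 - 7 \left(0 + 2\right)} = \frac{1}{315 - 7 \cdot 2} = \frac{1}{315 - 14} = \frac{1}{301}$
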